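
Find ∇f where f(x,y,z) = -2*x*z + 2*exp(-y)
(-2*z, -2*exp(-y), -2*x)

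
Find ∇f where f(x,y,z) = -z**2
(0, 0, -2*z)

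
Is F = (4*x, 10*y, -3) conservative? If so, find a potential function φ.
Yes, F is conservative. φ = 2*x**2 + 5*y**2 - 3*z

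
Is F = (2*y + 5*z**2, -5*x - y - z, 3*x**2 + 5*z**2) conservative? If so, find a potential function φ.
No, ∇×F = (1, -6*x + 10*z, -7) ≠ 0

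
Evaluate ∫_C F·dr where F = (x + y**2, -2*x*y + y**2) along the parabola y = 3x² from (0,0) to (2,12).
2026/5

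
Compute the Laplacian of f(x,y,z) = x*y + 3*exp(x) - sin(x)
3*exp(x) + sin(x)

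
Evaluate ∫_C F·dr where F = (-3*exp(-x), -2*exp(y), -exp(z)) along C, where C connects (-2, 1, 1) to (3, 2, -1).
((3 - 5*E)*exp(4) - exp(2) + 3)*exp(-3)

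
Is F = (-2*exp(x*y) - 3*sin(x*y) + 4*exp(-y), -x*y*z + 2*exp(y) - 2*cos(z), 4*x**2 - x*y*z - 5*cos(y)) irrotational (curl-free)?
No, ∇×F = (x*y - x*z + 5*sin(y) - 2*sin(z), -8*x + y*z, 2*x*exp(x*y) + 3*x*cos(x*y) - y*z + 4*exp(-y))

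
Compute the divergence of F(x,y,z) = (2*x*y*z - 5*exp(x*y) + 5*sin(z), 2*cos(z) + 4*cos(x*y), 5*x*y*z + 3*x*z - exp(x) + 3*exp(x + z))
5*x*y - 4*x*sin(x*y) + 3*x + 2*y*z - 5*y*exp(x*y) + 3*exp(x + z)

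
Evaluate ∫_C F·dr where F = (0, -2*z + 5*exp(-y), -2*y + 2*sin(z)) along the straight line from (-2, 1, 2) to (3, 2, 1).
-2*cos(1) + 2*cos(2) - 5*exp(-2) + 5*exp(-1)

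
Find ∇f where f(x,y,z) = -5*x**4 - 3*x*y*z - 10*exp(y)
(-20*x**3 - 3*y*z, -3*x*z - 10*exp(y), -3*x*y)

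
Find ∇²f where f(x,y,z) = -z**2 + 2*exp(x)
2*exp(x) - 2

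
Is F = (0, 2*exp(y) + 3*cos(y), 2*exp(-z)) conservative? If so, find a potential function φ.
Yes, F is conservative. φ = 2*exp(y) + 3*sin(y) - 2*exp(-z)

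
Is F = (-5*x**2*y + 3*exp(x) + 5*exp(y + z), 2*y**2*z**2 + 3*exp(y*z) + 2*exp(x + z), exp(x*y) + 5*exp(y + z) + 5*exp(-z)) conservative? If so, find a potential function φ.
No, ∇×F = (x*exp(x*y) - 4*y**2*z - 3*y*exp(y*z) - 2*exp(x + z) + 5*exp(y + z), -y*exp(x*y) + 5*exp(y + z), 5*x**2 + 2*exp(x + z) - 5*exp(y + z)) ≠ 0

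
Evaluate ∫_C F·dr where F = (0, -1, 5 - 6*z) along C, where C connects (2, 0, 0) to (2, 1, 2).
-3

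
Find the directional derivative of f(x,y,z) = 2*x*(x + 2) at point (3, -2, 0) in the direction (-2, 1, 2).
-32/3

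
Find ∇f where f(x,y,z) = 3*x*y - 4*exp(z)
(3*y, 3*x, -4*exp(z))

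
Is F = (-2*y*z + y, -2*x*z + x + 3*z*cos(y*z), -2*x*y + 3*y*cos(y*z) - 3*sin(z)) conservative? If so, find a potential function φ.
Yes, F is conservative. φ = -2*x*y*z + x*y + 3*sin(y*z) + 3*cos(z)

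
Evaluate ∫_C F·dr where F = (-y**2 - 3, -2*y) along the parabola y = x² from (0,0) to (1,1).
-21/5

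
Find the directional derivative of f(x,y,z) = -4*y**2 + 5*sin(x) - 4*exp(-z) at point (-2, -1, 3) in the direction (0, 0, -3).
-4*exp(-3)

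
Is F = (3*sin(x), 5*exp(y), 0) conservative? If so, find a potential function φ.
Yes, F is conservative. φ = 5*exp(y) - 3*cos(x)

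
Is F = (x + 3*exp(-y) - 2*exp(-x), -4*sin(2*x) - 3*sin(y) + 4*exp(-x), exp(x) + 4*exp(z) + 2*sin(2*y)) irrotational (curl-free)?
No, ∇×F = (4*cos(2*y), -exp(x), -8*cos(2*x) + 3*exp(-y) - 4*exp(-x))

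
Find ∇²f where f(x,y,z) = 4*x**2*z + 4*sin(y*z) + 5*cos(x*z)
-5*x**2*cos(x*z) - 4*y**2*sin(y*z) - 4*z**2*sin(y*z) - z*(5*z*cos(x*z) - 8)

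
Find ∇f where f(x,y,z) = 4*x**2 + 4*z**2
(8*x, 0, 8*z)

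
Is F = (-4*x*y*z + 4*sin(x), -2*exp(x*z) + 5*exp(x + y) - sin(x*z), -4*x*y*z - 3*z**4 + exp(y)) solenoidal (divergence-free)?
No, ∇·F = -4*x*y - 4*y*z - 12*z**3 + 5*exp(x + y) + 4*cos(x)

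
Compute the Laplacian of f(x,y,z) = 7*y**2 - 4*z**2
6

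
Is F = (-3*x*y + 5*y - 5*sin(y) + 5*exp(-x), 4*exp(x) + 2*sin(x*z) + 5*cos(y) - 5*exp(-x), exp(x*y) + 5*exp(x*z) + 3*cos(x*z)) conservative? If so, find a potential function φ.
No, ∇×F = (x*(exp(x*y) - 2*cos(x*z)), -y*exp(x*y) - 5*z*exp(x*z) + 3*z*sin(x*z), 3*x + 2*z*cos(x*z) + 5*cos(y) - sinh(x) + 9*cosh(x) - 5) ≠ 0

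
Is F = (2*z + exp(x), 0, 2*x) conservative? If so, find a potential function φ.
Yes, F is conservative. φ = 2*x*z + exp(x)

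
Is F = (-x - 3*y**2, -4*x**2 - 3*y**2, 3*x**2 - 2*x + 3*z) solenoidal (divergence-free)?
No, ∇·F = 2 - 6*y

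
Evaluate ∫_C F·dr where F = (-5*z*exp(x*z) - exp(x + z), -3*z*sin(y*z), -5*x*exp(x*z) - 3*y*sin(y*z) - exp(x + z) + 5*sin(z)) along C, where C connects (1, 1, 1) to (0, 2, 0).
-8 + 2*cos(1) + exp(2) + 5*E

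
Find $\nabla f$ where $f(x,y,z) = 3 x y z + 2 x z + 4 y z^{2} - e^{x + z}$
(3*y*z + 2*z - exp(x + z), z*(3*x + 4*z), 3*x*y + 2*x + 8*y*z - exp(x + z))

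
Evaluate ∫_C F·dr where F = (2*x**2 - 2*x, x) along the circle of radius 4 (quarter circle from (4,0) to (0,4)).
-80/3 + 4*pi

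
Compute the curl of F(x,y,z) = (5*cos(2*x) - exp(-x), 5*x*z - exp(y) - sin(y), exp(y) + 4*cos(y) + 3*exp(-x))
(-5*x + exp(y) - 4*sin(y), 3*exp(-x), 5*z)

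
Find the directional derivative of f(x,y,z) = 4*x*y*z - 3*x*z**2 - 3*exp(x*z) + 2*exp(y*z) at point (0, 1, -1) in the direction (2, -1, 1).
2*sqrt(6)*(1 - 2*E)*exp(-1)/3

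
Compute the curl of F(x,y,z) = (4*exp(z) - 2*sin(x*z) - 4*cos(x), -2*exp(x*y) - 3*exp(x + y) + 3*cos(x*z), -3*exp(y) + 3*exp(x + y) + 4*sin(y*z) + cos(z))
(3*x*sin(x*z) + 4*z*cos(y*z) - 3*exp(y) + 3*exp(x + y), -2*x*cos(x*z) + 4*exp(z) - 3*exp(x + y), -2*y*exp(x*y) - 3*z*sin(x*z) - 3*exp(x + y))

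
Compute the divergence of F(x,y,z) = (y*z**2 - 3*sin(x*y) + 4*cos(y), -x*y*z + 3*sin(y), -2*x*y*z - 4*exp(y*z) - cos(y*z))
-2*x*y - x*z - 4*y*exp(y*z) + y*sin(y*z) - 3*y*cos(x*y) + 3*cos(y)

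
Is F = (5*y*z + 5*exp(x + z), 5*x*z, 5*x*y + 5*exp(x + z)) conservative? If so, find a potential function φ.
Yes, F is conservative. φ = 5*x*y*z + 5*exp(x + z)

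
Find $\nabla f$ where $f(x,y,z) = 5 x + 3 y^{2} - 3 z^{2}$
(5, 6*y, -6*z)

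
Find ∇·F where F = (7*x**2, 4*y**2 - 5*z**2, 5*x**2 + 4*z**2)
14*x + 8*y + 8*z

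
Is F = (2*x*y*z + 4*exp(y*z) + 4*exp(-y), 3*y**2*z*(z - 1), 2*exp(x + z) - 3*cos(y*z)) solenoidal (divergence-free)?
No, ∇·F = 6*y*z**2 - 4*y*z + 3*y*sin(y*z) + 2*exp(x + z)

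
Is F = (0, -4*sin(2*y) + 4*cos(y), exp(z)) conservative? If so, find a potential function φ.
Yes, F is conservative. φ = exp(z) + 4*sin(y) + 2*cos(2*y)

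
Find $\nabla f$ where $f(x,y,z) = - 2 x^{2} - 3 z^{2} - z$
(-4*x, 0, -6*z - 1)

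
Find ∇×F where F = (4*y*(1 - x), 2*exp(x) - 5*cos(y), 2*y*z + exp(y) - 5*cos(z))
(2*z + exp(y), 0, 4*x + 2*exp(x) - 4)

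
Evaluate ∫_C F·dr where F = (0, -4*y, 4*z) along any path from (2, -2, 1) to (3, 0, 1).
8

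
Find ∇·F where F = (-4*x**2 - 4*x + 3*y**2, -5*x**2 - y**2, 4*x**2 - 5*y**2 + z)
-8*x - 2*y - 3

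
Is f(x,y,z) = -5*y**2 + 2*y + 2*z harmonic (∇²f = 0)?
No, ∇²f = -10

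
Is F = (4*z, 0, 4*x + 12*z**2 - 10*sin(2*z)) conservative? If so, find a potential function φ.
Yes, F is conservative. φ = 4*x*z + 4*z**3 + 5*cos(2*z)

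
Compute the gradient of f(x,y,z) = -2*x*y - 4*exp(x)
(-2*y - 4*exp(x), -2*x, 0)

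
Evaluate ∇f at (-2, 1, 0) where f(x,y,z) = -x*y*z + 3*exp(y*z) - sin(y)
(0, -cos(1), 5)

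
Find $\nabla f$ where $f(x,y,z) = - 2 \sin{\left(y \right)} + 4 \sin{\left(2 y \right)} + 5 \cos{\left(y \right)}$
(0, -5*sin(y) - 2*cos(y) + 8*cos(2*y), 0)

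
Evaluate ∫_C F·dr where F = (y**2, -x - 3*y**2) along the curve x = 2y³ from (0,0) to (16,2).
112/5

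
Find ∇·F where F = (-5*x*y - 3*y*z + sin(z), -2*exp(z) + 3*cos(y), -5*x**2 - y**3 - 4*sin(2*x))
-5*y - 3*sin(y)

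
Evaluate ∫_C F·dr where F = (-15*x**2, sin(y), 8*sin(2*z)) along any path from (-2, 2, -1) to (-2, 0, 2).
5*cos(2) - 1 - 4*cos(4)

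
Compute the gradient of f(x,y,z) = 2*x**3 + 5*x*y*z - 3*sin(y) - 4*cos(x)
(6*x**2 + 5*y*z + 4*sin(x), 5*x*z - 3*cos(y), 5*x*y)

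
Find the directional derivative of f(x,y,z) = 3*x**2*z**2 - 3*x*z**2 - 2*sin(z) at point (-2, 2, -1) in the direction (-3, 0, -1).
sqrt(10)*(2*cos(1) + 81)/10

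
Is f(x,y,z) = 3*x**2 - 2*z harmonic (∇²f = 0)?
No, ∇²f = 6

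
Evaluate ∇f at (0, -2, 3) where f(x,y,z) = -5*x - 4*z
(-5, 0, -4)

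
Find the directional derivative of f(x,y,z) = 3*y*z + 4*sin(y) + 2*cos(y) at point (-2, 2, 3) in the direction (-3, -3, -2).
3*sqrt(22)*(-13 - 4*cos(2) + 2*sin(2))/22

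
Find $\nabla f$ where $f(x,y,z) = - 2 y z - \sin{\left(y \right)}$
(0, -2*z - cos(y), -2*y)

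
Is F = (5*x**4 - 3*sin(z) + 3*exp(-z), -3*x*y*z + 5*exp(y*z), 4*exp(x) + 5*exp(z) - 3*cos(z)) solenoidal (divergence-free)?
No, ∇·F = 20*x**3 - 3*x*z + 5*z*exp(y*z) + 5*exp(z) + 3*sin(z)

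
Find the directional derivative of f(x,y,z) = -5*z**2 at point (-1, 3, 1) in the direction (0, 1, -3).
3*sqrt(10)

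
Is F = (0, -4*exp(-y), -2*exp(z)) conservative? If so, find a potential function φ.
Yes, F is conservative. φ = -2*exp(z) + 4*exp(-y)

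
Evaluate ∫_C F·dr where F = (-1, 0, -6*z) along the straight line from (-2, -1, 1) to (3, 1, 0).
-2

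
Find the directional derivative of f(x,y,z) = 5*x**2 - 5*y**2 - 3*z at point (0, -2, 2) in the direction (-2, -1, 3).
-29*sqrt(14)/14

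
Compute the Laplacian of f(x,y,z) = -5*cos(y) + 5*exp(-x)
5*cos(y) + 5*exp(-x)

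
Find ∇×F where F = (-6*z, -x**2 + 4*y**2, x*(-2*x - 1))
(0, 4*x - 5, -2*x)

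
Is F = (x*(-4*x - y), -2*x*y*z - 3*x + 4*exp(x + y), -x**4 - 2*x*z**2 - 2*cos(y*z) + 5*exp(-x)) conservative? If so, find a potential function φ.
No, ∇×F = (2*x*y + 2*z*sin(y*z), 4*x**3 + 2*z**2 + 5*exp(-x), x - 2*y*z + 4*exp(x + y) - 3) ≠ 0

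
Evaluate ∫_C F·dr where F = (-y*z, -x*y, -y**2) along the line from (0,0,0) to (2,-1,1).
-1/3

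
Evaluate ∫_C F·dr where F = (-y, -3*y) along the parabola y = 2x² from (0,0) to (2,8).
-304/3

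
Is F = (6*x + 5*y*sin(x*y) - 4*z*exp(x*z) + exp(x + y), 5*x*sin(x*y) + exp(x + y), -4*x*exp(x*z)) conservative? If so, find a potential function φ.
Yes, F is conservative. φ = 3*x**2 - 4*exp(x*z) + exp(x + y) - 5*cos(x*y)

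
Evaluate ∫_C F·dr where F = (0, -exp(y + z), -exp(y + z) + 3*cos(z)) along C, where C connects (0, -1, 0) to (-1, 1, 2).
-exp(3) + exp(-1) + 3*sin(2)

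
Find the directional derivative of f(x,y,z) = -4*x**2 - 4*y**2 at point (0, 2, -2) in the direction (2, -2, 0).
8*sqrt(2)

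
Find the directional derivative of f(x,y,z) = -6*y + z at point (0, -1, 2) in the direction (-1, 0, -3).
-3*sqrt(10)/10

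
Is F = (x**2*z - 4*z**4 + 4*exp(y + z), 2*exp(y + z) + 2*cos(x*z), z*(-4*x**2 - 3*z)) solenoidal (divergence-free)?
No, ∇·F = -4*x**2 + 2*x*z - 6*z + 2*exp(y + z)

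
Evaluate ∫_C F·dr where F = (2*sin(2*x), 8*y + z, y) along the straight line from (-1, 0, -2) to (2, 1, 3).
cos(2) - cos(4) + 7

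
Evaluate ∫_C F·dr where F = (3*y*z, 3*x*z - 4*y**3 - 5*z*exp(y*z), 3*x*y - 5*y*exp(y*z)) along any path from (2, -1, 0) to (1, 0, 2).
1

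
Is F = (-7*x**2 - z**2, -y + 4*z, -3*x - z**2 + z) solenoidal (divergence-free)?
No, ∇·F = -14*x - 2*z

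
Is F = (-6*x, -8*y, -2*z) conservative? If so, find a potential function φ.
Yes, F is conservative. φ = -3*x**2 - 4*y**2 - z**2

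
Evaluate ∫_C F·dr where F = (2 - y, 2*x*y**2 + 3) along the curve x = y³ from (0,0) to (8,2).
94/3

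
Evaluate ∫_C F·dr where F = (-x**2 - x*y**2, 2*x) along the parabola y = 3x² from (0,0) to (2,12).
-200/3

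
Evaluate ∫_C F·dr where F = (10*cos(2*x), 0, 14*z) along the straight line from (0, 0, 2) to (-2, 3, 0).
-28 - 5*sin(4)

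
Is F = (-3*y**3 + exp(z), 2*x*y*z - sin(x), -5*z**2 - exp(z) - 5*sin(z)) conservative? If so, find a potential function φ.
No, ∇×F = (-2*x*y, exp(z), 9*y**2 + 2*y*z - cos(x)) ≠ 0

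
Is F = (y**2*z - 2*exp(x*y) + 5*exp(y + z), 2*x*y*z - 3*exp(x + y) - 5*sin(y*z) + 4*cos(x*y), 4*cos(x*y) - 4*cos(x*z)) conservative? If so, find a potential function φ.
No, ∇×F = (-2*x*y - 4*x*sin(x*y) + 5*y*cos(y*z), y**2 + 4*y*sin(x*y) - 4*z*sin(x*z) + 5*exp(y + z), 2*x*exp(x*y) - 4*y*sin(x*y) - 3*exp(x + y) - 5*exp(y + z)) ≠ 0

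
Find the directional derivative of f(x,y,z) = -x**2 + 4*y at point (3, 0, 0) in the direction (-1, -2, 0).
-2*sqrt(5)/5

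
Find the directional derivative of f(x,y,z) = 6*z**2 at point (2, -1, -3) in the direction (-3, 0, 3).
-18*sqrt(2)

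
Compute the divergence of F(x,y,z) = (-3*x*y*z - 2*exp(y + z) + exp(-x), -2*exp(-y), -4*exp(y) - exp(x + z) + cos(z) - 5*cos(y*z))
-3*y*z + 5*y*sin(y*z) - exp(x + z) - sin(z) + 2*exp(-y) - exp(-x)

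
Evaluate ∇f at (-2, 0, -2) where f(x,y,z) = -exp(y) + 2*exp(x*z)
(-4*exp(4), -1, -4*exp(4))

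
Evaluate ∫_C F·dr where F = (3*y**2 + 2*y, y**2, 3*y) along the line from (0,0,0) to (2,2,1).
53/3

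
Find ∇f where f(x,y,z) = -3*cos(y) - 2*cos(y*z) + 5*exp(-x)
(-5*exp(-x), 2*z*sin(y*z) + 3*sin(y), 2*y*sin(y*z))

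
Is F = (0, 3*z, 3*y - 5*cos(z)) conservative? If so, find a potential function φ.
Yes, F is conservative. φ = 3*y*z - 5*sin(z)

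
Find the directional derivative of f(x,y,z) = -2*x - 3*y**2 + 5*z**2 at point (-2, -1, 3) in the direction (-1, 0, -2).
-58*sqrt(5)/5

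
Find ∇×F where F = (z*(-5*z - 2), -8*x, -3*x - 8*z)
(0, 1 - 10*z, -8)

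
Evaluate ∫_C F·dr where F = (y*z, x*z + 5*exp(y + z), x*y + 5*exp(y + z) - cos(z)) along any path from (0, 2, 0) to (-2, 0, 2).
-sin(2)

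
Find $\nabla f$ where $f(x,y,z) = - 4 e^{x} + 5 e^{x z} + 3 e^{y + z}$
(5*z*exp(x*z) - 4*exp(x), 3*exp(y + z), 5*x*exp(x*z) + 3*exp(y + z))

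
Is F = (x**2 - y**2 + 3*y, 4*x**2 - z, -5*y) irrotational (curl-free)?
No, ∇×F = (-4, 0, 8*x + 2*y - 3)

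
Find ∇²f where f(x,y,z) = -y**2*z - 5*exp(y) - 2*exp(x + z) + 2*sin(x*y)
-2*x**2*sin(x*y) - 2*y**2*sin(x*y) - 2*z - 5*exp(y) - 4*exp(x + z)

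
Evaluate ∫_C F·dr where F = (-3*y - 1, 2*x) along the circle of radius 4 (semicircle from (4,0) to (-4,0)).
8 + 40*pi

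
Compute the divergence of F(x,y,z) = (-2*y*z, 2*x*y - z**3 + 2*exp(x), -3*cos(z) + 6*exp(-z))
2*x + 3*sin(z) - 6*exp(-z)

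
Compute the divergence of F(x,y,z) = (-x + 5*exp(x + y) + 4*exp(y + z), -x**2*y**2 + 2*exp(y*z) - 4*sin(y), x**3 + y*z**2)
-2*x**2*y + 2*y*z + 2*z*exp(y*z) + 5*exp(x + y) - 4*cos(y) - 1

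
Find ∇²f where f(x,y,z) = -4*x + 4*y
0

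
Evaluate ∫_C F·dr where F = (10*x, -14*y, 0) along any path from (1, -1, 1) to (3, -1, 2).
40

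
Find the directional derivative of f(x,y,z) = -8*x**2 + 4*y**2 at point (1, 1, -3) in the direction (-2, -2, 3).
16*sqrt(17)/17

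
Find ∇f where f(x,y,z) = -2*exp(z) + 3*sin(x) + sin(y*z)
(3*cos(x), z*cos(y*z), y*cos(y*z) - 2*exp(z))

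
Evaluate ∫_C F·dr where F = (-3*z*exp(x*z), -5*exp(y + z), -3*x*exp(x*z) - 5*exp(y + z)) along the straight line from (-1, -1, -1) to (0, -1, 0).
-3 - 5*exp(-1) + 5*exp(-2) + 3*E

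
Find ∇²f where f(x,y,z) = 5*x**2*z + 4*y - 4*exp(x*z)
-4*x**2*exp(x*z) - 4*z**2*exp(x*z) + 10*z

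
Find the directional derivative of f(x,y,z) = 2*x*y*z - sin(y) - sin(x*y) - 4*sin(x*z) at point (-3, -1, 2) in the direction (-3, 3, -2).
3*sqrt(22)*(-12 + 2*cos(3) - cos(1))/22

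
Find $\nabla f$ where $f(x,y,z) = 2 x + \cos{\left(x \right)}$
(2 - sin(x), 0, 0)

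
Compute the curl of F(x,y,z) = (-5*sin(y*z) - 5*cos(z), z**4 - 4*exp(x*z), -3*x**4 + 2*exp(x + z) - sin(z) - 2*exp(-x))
(4*x*exp(x*z) - 4*z**3, 12*x**3 - 5*y*cos(y*z) - 2*exp(x + z) + 5*sin(z) - 2*exp(-x), z*(-4*exp(x*z) + 5*cos(y*z)))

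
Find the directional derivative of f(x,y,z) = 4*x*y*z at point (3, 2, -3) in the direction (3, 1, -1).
-12*sqrt(11)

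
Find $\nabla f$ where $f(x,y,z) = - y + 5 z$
(0, -1, 5)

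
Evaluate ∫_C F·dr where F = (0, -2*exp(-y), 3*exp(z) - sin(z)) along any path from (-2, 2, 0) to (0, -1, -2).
-4 + cos(2) + exp(-2) + 2*E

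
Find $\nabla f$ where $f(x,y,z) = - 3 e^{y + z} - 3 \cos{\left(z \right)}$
(0, -3*exp(y + z), -3*exp(y + z) + 3*sin(z))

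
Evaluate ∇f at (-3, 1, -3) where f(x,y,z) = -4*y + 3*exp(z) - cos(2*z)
(0, -4, 3*exp(-3) - 2*sin(6))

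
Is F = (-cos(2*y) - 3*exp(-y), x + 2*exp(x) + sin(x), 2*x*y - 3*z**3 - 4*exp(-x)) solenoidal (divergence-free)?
No, ∇·F = -9*z**2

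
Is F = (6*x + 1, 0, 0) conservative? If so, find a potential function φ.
Yes, F is conservative. φ = x*(3*x + 1)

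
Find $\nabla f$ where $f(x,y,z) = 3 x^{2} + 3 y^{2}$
(6*x, 6*y, 0)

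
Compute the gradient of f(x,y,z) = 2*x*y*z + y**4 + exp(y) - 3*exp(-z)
(2*y*z, 2*x*z + 4*y**3 + exp(y), 2*x*y + 3*exp(-z))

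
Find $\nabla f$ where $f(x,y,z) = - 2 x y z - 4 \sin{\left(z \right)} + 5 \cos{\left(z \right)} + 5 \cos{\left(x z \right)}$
(-z*(2*y + 5*sin(x*z)), -2*x*z, -2*x*y - 5*x*sin(x*z) - 5*sin(z) - 4*cos(z))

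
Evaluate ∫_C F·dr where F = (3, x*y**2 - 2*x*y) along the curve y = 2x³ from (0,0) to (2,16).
70866/35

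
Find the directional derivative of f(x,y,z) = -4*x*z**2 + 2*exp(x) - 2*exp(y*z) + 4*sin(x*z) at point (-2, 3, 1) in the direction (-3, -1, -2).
sqrt(14)*(-10*exp(2) + 2*exp(2)*cos(2) - 3 + 7*exp(5))*exp(-2)/7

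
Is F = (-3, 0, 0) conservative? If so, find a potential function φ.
Yes, F is conservative. φ = -3*x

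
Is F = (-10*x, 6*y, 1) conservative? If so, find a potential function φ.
Yes, F is conservative. φ = -5*x**2 + 3*y**2 + z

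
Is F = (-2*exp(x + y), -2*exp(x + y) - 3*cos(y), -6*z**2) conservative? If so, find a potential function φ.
Yes, F is conservative. φ = -2*z**3 - 2*exp(x + y) - 3*sin(y)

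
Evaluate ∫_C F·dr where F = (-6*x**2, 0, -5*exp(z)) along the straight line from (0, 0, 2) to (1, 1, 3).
-5*exp(3) - 2 + 5*exp(2)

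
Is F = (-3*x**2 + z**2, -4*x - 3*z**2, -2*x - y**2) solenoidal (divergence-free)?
No, ∇·F = -6*x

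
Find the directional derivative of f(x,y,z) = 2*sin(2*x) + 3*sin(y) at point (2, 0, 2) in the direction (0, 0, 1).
0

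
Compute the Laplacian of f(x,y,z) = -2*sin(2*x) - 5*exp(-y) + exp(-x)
8*sin(2*x) - 5*exp(-y) + exp(-x)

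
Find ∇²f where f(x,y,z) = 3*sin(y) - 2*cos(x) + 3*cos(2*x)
-3*sin(y) + 2*cos(x) - 12*cos(2*x)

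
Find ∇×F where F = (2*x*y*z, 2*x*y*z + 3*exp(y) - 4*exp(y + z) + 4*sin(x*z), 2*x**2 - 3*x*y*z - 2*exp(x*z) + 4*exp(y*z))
(-2*x*y - 3*x*z - 4*x*cos(x*z) + 4*z*exp(y*z) + 4*exp(y + z), 2*x*y - 4*x + 3*y*z + 2*z*exp(x*z), 2*z*(-x + y + 2*cos(x*z)))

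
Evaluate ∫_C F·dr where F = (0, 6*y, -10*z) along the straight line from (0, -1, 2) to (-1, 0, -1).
12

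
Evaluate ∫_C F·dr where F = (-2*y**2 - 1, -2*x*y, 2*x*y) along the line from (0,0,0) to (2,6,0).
-98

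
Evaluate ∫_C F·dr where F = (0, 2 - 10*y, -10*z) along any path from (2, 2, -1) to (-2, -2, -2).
-23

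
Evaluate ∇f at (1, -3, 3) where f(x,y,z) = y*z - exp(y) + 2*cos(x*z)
(-6*sin(3), 3 - exp(-3), -3 - 2*sin(3))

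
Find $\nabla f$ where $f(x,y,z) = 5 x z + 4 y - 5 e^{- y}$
(5*z, 4 + 5*exp(-y), 5*x)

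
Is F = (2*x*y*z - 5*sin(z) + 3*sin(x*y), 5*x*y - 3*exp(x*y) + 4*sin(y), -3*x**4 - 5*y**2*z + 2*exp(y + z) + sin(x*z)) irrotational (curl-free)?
No, ∇×F = (-10*y*z + 2*exp(y + z), 12*x**3 + 2*x*y - z*cos(x*z) - 5*cos(z), -2*x*z - 3*x*cos(x*y) - 3*y*exp(x*y) + 5*y)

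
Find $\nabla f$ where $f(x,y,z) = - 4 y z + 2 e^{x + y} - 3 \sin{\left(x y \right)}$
(-3*y*cos(x*y) + 2*exp(x + y), -3*x*cos(x*y) - 4*z + 2*exp(x + y), -4*y)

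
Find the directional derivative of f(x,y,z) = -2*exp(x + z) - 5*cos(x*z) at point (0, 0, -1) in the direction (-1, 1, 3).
-4*sqrt(11)*exp(-1)/11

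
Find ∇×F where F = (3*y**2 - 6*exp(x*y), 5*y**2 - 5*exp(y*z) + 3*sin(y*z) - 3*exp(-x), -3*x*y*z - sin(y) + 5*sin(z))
(-3*x*z + 5*y*exp(y*z) - 3*y*cos(y*z) - cos(y), 3*y*z, 6*x*exp(x*y) - 6*y + 3*exp(-x))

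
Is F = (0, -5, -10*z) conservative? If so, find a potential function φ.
Yes, F is conservative. φ = -5*y - 5*z**2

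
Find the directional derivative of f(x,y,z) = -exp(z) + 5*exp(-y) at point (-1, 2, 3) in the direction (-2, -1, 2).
(5 - 2*exp(5))*exp(-2)/3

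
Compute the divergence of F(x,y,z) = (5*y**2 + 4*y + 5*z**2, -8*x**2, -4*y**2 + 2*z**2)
4*z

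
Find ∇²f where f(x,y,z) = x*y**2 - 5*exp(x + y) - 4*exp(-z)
2*x - 10*exp(x + y) - 4*exp(-z)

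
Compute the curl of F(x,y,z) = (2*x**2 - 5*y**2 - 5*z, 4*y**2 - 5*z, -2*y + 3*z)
(3, -5, 10*y)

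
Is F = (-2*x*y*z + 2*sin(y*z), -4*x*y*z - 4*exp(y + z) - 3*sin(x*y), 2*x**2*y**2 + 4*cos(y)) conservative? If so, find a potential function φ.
No, ∇×F = (4*x**2*y + 4*x*y + 4*exp(y + z) - 4*sin(y), 2*y*(-2*x*y - x + cos(y*z)), 2*x*z - 4*y*z - 3*y*cos(x*y) - 2*z*cos(y*z)) ≠ 0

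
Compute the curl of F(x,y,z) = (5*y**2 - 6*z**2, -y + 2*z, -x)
(-2, 1 - 12*z, -10*y)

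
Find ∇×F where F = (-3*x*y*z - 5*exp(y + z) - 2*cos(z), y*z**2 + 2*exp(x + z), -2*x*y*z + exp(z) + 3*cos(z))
(-2*x*z - 2*y*z - 2*exp(x + z), -3*x*y + 2*y*z - 5*exp(y + z) + 2*sin(z), 3*x*z + 2*exp(x + z) + 5*exp(y + z))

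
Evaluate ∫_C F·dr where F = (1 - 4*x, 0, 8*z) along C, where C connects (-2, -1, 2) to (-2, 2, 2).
0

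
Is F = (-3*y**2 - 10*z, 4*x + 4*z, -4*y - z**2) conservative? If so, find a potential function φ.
No, ∇×F = (-8, -10, 6*y + 4) ≠ 0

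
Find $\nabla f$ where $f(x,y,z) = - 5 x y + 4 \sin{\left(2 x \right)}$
(-5*y + 8*cos(2*x), -5*x, 0)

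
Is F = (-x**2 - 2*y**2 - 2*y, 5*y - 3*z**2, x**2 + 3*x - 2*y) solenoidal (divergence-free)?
No, ∇·F = 5 - 2*x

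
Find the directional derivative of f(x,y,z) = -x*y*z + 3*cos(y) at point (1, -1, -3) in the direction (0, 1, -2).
sqrt(5)*(1 + 3*sin(1))/5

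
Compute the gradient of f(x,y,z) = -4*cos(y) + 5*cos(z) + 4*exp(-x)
(-4*exp(-x), 4*sin(y), -5*sin(z))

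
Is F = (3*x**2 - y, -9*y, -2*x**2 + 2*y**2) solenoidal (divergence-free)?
No, ∇·F = 6*x - 9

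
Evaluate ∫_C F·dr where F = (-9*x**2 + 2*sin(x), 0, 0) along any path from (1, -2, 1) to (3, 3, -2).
-78 + 2*cos(1) - 2*cos(3)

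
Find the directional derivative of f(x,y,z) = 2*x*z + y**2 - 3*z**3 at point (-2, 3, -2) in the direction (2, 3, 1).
-15*sqrt(14)/7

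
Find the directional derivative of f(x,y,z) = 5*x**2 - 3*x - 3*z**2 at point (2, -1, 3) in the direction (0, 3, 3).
-9*sqrt(2)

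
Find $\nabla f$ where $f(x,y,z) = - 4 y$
(0, -4, 0)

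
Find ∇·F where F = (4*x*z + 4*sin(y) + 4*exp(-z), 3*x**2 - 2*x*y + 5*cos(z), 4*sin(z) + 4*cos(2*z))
-2*x + 4*z - 8*sin(2*z) + 4*cos(z)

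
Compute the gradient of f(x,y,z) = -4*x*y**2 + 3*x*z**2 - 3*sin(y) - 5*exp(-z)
(-4*y**2 + 3*z**2, -8*x*y - 3*cos(y), 6*x*z + 5*exp(-z))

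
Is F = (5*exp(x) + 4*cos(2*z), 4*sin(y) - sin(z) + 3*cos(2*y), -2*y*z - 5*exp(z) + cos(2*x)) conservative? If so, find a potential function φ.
No, ∇×F = (-2*z + cos(z), 2*sin(2*x) - 8*sin(2*z), 0) ≠ 0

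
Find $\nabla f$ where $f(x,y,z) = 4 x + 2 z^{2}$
(4, 0, 4*z)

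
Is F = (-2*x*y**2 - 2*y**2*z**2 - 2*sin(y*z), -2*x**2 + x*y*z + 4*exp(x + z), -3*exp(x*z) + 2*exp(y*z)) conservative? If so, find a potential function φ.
No, ∇×F = (-x*y + 2*z*exp(y*z) - 4*exp(x + z), -4*y**2*z - 2*y*cos(y*z) + 3*z*exp(x*z), 4*x*y - 4*x + 4*y*z**2 + y*z + 2*z*cos(y*z) + 4*exp(x + z)) ≠ 0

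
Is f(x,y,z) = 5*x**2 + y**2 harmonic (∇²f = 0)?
No, ∇²f = 12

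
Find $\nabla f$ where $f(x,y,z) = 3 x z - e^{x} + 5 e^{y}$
(3*z - exp(x), 5*exp(y), 3*x)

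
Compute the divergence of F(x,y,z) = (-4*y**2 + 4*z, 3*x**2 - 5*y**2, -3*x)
-10*y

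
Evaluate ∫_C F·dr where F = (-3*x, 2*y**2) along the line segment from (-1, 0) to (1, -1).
-2/3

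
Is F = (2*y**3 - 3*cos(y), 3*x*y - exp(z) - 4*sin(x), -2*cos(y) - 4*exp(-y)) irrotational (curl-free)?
No, ∇×F = (exp(z) + 2*sin(y) + 4*exp(-y), 0, -6*y**2 + 3*y - 3*sin(y) - 4*cos(x))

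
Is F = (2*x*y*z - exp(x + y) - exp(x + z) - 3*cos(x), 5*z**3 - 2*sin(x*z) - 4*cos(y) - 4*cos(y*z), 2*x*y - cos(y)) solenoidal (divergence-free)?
No, ∇·F = 2*y*z + 4*z*sin(y*z) - exp(x + y) - exp(x + z) + 3*sin(x) + 4*sin(y)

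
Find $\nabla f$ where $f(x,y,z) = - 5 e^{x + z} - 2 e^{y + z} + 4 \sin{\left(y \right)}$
(-5*exp(x + z), -2*exp(y + z) + 4*cos(y), -5*exp(x + z) - 2*exp(y + z))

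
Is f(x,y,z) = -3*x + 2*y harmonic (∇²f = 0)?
Yes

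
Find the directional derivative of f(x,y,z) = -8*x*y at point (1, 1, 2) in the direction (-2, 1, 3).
4*sqrt(14)/7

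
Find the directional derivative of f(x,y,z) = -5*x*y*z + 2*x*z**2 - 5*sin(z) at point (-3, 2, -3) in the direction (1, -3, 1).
sqrt(11)*(249 - 5*cos(3))/11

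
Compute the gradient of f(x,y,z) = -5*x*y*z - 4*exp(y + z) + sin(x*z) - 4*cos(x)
(-5*y*z + z*cos(x*z) + 4*sin(x), -5*x*z - 4*exp(y + z), -5*x*y + x*cos(x*z) - 4*exp(y + z))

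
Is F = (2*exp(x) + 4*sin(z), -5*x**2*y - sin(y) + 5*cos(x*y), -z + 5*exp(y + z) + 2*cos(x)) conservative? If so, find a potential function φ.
No, ∇×F = (5*exp(y + z), 2*sin(x) + 4*cos(z), -5*y*(2*x + sin(x*y))) ≠ 0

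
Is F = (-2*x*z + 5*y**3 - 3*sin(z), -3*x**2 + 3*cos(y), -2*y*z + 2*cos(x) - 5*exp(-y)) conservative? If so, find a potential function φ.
No, ∇×F = (-2*z + 5*exp(-y), -2*x + 2*sin(x) - 3*cos(z), -6*x - 15*y**2) ≠ 0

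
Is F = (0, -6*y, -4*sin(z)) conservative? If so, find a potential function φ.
Yes, F is conservative. φ = -3*y**2 + 4*cos(z)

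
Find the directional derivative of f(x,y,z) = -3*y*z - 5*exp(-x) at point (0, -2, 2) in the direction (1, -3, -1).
17*sqrt(11)/11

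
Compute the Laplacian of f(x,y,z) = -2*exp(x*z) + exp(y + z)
-2*x**2*exp(x*z) - 2*z**2*exp(x*z) + 2*exp(y + z)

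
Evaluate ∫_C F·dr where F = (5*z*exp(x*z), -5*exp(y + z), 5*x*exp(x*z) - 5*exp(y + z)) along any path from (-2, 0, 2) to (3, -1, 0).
-5*exp(-1) - 5*exp(-4) + 5 + 5*exp(2)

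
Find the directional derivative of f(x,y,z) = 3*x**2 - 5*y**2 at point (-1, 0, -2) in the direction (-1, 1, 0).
3*sqrt(2)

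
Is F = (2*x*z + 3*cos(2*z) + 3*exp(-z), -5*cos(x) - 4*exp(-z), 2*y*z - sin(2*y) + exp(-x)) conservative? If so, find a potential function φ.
No, ∇×F = (2*z - 2*cos(2*y) - 4*exp(-z), 2*x - 6*sin(2*z) - 3*exp(-z) + exp(-x), 5*sin(x)) ≠ 0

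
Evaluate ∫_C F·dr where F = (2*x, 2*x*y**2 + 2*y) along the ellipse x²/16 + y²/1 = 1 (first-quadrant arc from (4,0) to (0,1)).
-15 + pi/2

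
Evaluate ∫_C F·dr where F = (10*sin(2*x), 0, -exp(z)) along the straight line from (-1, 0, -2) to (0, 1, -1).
-5 + 5*cos(2) - exp(-1) + exp(-2)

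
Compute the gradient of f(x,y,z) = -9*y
(0, -9, 0)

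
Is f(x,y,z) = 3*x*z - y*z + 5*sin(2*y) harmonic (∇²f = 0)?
No, ∇²f = -20*sin(2*y)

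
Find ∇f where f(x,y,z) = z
(0, 0, 1)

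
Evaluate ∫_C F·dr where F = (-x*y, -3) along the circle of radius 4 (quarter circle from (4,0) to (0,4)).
28/3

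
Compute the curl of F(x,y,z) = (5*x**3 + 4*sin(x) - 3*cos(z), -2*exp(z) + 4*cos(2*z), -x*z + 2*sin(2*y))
(2*exp(z) + 8*sin(2*z) + 4*cos(2*y), z + 3*sin(z), 0)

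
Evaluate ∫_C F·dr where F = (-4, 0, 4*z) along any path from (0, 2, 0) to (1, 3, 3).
14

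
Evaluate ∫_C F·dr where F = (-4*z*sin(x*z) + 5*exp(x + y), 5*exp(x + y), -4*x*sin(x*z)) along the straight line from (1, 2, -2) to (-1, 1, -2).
5 - 5*exp(3)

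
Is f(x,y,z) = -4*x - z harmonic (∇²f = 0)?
Yes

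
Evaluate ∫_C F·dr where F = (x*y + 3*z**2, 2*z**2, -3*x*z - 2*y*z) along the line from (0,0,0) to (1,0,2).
0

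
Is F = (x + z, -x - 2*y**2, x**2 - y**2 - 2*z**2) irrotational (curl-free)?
No, ∇×F = (-2*y, 1 - 2*x, -1)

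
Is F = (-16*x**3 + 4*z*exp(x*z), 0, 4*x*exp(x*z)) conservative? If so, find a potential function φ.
Yes, F is conservative. φ = -4*x**4 + 4*exp(x*z)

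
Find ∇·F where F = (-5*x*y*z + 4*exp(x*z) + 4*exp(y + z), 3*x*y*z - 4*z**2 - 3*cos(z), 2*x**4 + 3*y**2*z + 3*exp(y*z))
3*x*z + 3*y**2 - 5*y*z + 3*y*exp(y*z) + 4*z*exp(x*z)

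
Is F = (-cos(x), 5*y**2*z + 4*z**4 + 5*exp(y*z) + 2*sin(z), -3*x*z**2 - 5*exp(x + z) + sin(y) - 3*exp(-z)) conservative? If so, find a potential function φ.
No, ∇×F = (-5*y**2 - 5*y*exp(y*z) - 16*z**3 + cos(y) - 2*cos(z), 3*z**2 + 5*exp(x + z), 0) ≠ 0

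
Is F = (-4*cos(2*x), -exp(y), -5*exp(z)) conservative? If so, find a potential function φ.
Yes, F is conservative. φ = -exp(y) - 5*exp(z) - 2*sin(2*x)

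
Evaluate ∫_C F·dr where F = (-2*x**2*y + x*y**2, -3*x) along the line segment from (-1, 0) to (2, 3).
-27/4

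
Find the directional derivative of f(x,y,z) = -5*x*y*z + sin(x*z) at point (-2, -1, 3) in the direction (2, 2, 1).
4*cos(6)/3 + 80/3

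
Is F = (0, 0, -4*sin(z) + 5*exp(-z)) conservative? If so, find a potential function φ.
Yes, F is conservative. φ = 4*cos(z) - 5*exp(-z)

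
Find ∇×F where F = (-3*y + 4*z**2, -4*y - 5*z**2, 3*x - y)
(10*z - 1, 8*z - 3, 3)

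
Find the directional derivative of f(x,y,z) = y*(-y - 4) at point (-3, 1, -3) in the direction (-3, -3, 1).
18*sqrt(19)/19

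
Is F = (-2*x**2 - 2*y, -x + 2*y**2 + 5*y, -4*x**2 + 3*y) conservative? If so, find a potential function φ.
No, ∇×F = (3, 8*x, 1) ≠ 0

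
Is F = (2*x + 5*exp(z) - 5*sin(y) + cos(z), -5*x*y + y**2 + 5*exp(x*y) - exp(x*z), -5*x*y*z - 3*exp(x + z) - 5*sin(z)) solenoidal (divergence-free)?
No, ∇·F = -5*x*y + 5*x*exp(x*y) - 5*x + 2*y - 3*exp(x + z) - 5*cos(z) + 2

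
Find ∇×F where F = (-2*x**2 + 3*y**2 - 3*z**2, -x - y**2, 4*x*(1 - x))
(0, 8*x - 6*z - 4, -6*y - 1)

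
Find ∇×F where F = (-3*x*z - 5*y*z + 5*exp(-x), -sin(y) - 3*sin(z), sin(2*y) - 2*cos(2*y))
(4*sin(2*y) + 2*cos(2*y) + 3*cos(z), -3*x - 5*y, 5*z)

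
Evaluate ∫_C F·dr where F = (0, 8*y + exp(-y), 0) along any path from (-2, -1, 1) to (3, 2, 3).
-exp(-2) + E + 12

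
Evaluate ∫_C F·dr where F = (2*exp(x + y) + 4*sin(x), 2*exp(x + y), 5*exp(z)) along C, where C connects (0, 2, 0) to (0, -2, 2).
-5 + sinh(2) + 5*cosh(2)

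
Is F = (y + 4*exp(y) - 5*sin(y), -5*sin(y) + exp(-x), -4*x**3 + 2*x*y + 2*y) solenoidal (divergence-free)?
No, ∇·F = -5*cos(y)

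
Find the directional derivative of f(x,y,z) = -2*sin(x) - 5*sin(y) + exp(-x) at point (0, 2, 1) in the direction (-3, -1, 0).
sqrt(10)*(5*cos(2) + 9)/10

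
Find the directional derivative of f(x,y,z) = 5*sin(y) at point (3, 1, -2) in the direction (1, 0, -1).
0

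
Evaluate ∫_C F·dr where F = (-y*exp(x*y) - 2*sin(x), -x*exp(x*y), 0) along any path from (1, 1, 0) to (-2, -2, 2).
-exp(4) - 2*cos(1) + 2*cos(2) + E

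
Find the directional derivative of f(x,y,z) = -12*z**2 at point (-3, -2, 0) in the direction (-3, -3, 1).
0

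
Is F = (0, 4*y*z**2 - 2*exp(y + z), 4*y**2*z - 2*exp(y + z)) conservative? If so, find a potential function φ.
Yes, F is conservative. φ = 2*y**2*z**2 - 2*exp(y + z)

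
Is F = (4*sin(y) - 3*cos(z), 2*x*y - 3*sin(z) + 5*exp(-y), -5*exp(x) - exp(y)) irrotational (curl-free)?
No, ∇×F = (-exp(y) + 3*cos(z), 5*exp(x) + 3*sin(z), 2*y - 4*cos(y))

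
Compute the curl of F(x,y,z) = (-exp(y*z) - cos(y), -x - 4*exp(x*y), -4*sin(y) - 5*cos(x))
(-4*cos(y), -y*exp(y*z) - 5*sin(x), -4*y*exp(x*y) + z*exp(y*z) - sin(y) - 1)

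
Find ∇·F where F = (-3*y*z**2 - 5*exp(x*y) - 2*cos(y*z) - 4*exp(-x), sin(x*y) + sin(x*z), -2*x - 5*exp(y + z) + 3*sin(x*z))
x*cos(x*y) + 3*x*cos(x*z) - 5*y*exp(x*y) - 5*exp(y + z) + 4*exp(-x)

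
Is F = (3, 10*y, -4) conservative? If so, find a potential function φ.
Yes, F is conservative. φ = 3*x + 5*y**2 - 4*z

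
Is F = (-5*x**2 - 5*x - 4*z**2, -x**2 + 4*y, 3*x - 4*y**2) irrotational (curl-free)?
No, ∇×F = (-8*y, -8*z - 3, -2*x)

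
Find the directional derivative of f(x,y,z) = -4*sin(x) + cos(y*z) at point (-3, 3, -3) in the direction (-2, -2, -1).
8*cos(3)/3 + sin(9)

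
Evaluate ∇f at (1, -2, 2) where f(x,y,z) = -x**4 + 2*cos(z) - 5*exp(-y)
(-4, 5*exp(2), -2*sin(2))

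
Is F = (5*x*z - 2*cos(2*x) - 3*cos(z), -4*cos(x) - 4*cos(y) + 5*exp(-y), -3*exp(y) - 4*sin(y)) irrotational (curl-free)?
No, ∇×F = (-3*exp(y) - 4*cos(y), 5*x + 3*sin(z), 4*sin(x))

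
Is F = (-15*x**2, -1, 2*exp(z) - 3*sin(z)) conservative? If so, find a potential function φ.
Yes, F is conservative. φ = -5*x**3 - y + 2*exp(z) + 3*cos(z)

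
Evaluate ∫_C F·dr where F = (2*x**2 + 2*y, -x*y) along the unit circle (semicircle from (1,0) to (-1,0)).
-pi - 2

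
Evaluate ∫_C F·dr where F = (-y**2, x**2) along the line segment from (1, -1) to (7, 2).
51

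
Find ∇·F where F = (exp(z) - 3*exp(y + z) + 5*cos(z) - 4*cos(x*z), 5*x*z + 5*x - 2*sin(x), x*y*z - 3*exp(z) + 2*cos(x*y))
x*y + 4*z*sin(x*z) - 3*exp(z)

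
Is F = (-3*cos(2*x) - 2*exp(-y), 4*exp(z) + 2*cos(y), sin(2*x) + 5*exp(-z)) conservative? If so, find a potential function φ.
No, ∇×F = (-4*exp(z), -2*cos(2*x), -2*exp(-y)) ≠ 0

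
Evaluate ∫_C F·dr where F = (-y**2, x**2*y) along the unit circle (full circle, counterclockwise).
0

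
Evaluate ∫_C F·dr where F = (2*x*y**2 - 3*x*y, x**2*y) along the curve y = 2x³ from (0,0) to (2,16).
3008/5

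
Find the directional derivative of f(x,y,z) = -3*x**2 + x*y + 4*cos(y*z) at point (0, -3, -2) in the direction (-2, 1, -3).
sqrt(14)*(3 - 14*sin(6))/7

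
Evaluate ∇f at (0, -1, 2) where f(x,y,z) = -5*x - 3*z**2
(-5, 0, -12)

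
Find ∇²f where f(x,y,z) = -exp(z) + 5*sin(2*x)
-exp(z) - 20*sin(2*x)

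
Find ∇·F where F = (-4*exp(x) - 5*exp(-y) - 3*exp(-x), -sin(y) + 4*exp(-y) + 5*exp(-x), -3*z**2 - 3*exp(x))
-6*z - 4*exp(x) - cos(y) - 4*exp(-y) + 3*exp(-x)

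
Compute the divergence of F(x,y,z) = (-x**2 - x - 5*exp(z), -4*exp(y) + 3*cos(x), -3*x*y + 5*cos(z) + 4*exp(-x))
-2*x - 4*exp(y) - 5*sin(z) - 1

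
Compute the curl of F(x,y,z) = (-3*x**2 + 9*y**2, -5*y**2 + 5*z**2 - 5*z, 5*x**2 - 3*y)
(2 - 10*z, -10*x, -18*y)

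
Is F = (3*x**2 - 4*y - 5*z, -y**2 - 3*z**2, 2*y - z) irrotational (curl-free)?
No, ∇×F = (6*z + 2, -5, 4)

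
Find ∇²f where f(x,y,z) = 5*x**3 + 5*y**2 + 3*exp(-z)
30*x + 10 + 3*exp(-z)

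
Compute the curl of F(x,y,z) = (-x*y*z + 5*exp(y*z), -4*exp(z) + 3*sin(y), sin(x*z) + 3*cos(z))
(4*exp(z), -x*y + 5*y*exp(y*z) - z*cos(x*z), z*(x - 5*exp(y*z)))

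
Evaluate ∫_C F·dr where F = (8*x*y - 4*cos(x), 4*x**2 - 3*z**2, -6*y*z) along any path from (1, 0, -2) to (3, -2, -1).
-66 - 4*sin(3) + 4*sin(1)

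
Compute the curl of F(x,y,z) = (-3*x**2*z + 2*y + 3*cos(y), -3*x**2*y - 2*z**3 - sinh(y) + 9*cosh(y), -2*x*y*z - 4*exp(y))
(-2*x*z + 6*z**2 - 4*exp(y), -3*x**2 + 2*y*z, -6*x*y + 3*sin(y) - 2)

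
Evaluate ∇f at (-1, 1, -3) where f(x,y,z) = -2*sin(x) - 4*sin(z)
(-2*cos(1), 0, -4*cos(3))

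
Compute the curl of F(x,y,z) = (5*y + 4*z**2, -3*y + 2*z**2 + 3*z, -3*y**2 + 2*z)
(-6*y - 4*z - 3, 8*z, -5)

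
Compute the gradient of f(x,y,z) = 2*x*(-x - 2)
(-4*x - 4, 0, 0)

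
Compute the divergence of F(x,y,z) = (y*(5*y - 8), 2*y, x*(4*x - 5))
2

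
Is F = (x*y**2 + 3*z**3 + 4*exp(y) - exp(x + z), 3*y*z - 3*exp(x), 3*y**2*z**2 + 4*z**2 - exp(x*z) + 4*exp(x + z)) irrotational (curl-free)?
No, ∇×F = (3*y*(2*z**2 - 1), 9*z**2 + z*exp(x*z) - 5*exp(x + z), -2*x*y - 3*exp(x) - 4*exp(y))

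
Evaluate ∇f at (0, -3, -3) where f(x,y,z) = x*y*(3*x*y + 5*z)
(45, 0, 0)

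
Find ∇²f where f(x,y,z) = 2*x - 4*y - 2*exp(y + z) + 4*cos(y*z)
-4*y**2*cos(y*z) - 4*z**2*cos(y*z) - 4*exp(y + z)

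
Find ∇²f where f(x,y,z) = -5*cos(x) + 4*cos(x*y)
-4*x**2*cos(x*y) - 4*y**2*cos(x*y) + 5*cos(x)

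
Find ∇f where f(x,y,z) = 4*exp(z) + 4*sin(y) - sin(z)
(0, 4*cos(y), 4*exp(z) - cos(z))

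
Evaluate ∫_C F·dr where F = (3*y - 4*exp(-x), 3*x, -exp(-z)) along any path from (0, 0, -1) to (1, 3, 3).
-E + exp(-3) + 4*exp(-1) + 5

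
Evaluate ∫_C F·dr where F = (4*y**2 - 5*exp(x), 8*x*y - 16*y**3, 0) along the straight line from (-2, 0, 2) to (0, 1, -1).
-9 + 5*exp(-2)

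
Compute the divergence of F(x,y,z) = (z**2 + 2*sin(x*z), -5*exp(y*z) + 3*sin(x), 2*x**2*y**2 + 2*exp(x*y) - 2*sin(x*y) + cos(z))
-5*z*exp(y*z) + 2*z*cos(x*z) - sin(z)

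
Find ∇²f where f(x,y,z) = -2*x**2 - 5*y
-4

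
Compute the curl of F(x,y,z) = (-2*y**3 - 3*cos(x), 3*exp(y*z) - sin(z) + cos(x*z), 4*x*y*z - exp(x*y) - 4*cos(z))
(4*x*z - x*exp(x*y) + x*sin(x*z) - 3*y*exp(y*z) + cos(z), y*(-4*z + exp(x*y)), 6*y**2 - z*sin(x*z))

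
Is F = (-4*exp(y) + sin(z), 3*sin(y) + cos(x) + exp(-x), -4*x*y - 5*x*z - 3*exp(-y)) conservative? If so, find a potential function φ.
No, ∇×F = (-4*x + 3*exp(-y), 4*y + 5*z + cos(z), 4*exp(y) - sin(x) - exp(-x)) ≠ 0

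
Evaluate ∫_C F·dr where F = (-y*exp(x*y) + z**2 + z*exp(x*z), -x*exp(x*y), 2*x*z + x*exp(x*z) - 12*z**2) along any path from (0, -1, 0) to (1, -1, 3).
-99 - exp(-1) + exp(3)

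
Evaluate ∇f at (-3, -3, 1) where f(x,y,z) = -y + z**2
(0, -1, 2)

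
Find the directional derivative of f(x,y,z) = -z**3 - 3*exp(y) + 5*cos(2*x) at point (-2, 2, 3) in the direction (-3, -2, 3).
3*sqrt(22)*(-27 - 10*sin(4) + 2*exp(2))/22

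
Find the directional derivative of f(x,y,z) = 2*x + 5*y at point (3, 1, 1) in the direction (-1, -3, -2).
-17*sqrt(14)/14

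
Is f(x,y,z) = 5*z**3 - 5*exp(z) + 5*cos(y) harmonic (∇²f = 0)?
No, ∇²f = 30*z - 5*exp(z) - 5*cos(y)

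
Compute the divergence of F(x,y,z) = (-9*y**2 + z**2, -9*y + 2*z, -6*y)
-9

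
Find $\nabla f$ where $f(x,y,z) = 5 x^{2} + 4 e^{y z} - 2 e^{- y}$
(10*x, 4*z*exp(y*z) + 2*exp(-y), 4*y*exp(y*z))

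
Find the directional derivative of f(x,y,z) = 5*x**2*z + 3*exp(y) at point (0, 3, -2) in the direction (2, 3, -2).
9*sqrt(17)*exp(3)/17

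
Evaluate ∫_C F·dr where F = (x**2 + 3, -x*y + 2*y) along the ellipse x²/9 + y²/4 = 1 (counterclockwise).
0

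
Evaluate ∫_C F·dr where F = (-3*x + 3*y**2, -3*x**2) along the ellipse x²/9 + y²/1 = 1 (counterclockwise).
0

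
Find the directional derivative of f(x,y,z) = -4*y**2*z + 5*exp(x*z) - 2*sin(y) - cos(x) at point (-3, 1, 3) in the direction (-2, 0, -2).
sqrt(2)*(sin(3) + 4)/2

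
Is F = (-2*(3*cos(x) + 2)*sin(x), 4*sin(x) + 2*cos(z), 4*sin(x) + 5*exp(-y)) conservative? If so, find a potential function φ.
No, ∇×F = (2*sin(z) - 5*exp(-y), -4*cos(x), 4*cos(x)) ≠ 0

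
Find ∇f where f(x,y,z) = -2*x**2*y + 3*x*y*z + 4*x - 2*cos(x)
(-4*x*y + 3*y*z + 2*sin(x) + 4, x*(-2*x + 3*z), 3*x*y)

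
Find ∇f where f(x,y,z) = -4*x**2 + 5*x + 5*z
(5 - 8*x, 0, 5)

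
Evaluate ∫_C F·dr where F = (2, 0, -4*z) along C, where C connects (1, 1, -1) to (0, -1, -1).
-2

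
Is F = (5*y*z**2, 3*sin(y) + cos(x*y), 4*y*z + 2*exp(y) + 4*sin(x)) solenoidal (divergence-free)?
No, ∇·F = -x*sin(x*y) + 4*y + 3*cos(y)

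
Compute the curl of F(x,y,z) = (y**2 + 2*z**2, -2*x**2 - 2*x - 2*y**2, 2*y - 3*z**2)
(2, 4*z, -4*x - 2*y - 2)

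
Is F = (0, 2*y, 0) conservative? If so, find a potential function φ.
Yes, F is conservative. φ = y**2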